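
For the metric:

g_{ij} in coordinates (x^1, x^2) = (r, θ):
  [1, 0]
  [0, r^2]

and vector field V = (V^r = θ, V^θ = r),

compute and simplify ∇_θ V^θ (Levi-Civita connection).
Non-zero Christoffel symbols:
Γ^r_{θ θ} = -r
Γ^θ_{r θ} = 1/r
∇_θ V^θ = ∂_θ V^θ + Γ^θ_{θ j} V^j
  = (0) + (1/r)(θ) + (0)(r)
  = θ/r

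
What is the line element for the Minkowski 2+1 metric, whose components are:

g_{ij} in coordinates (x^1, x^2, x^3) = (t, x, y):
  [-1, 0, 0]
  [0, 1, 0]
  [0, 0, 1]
ds^2 = g_{ij} dx^i dx^j; only the non-zero components contribute.
ds^2 = -dt^2 + dx^2 + dy^2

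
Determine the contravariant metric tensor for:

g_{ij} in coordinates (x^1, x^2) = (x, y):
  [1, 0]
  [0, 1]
The metric is diagonal, so g^{ij} is diagonal with entries 1/g_{ii}: diag(1, 1).
g^{ij}:
  [1, 0]
  [0, 1]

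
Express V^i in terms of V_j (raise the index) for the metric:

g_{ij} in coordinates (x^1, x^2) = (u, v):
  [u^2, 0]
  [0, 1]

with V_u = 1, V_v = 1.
Inverse metric (diagonal): g^{uu} = 1/u^2, g^{vv} = 1
V^i = g^{ij} V_j:
V^u = (1/u^2)(1) + (0)(1) = 1/u^2
V^v = (0)(1) + (1)(1) = 1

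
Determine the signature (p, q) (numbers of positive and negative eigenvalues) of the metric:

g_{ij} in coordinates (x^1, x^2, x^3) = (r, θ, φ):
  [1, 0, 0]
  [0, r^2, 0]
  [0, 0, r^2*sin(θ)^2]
The metric is diagonal, so its eigenvalues are the diagonal entries: 1, r^2, r^2*sin(θ)^2 (at a generic point, where coordinate-dependent entries are positive).
3 positive, 0 negative.
(3, 0) - Riemannian (positive definite)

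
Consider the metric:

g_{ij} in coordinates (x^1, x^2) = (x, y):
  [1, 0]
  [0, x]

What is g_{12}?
With x^1 = x, x^2 = y, g_{12} = g_{xy} is the row-1, column-2 entry of the matrix.
g_{12} = 0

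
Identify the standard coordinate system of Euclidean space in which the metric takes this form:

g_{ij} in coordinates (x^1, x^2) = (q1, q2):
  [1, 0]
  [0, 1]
All components are constant and the metric is the identity, i.e. orthonormal rectilinear coordinates.
Cartesian (2D) coordinates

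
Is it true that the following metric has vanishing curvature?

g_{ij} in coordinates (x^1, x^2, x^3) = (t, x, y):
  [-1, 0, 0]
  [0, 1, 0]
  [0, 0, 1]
All metric components are constant, so every Christoffel symbol vanishes and R^i_{jkl} = 0.
Yes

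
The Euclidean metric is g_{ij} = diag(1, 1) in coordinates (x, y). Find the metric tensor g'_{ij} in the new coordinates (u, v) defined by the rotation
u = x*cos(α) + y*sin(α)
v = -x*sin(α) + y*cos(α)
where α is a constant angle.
Invert the transformation: x = u*cos(α) - v*sin(α), y = u*sin(α) + v*cos(α)
g'_{ij} = (∂x^k/∂x'^i)(∂x^l/∂x'^j) g_{kl}; with g_{kl} = δ_{kl} this is Σ_k (∂x^k/∂x'^i)(∂x^k/∂x'^j).
Jacobian: ∂x/∂u = cos(α), ∂x/∂v = -sin(α), ∂y/∂u = sin(α), ∂y/∂v = cos(α)
g'_{uu} = (cos(α))(cos(α)) + (sin(α))(sin(α)) = 1
g'_{uv} = (cos(α))(-sin(α)) + (sin(α))(cos(α)) = 0
g'_{vv} = (-sin(α))(-sin(α)) + (cos(α))(cos(α)) = 1
g'_{ij} = diag(1, 1)
The Euclidean metric is invariant under rotations.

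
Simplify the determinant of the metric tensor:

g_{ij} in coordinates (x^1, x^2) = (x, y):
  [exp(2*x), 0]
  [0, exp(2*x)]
For a 2×2 metric: det(g) = g_{11}·g_{22} - g_{12}·g_{21}
= (exp(2*x))·(exp(2*x)) - (0)·(0)
= exp(4*x) - 0
det(g) = exp(4*x)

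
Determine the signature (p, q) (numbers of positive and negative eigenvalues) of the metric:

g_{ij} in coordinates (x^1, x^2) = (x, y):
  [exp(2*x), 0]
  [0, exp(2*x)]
The metric is diagonal, so its eigenvalues are the diagonal entries: exp(2*x), exp(2*x) (at a generic point, where coordinate-dependent entries are positive).
2 positive, 0 negative.
(2, 0) - Riemannian (positive definite)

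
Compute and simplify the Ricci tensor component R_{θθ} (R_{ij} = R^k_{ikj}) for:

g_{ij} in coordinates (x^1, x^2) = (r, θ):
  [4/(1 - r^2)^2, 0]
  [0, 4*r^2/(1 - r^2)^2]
Non-zero Christoffel symbols (Γ^k_{ij} = Γ^k_{ji}):
Γ^r_{r r} = 2*r/(1 - r^2)
Γ^r_{θ θ} = (r^3 + r)/(r^2 - 1)
Γ^θ_{r θ} = (-r^2 - 1)/(r^3 - r)
R^r_{θ r θ} = ∂_r Γ^r_{θ θ} - ∂_θ Γ^r_{θ r} + Γ^r_{r m} Γ^m_{θ θ} - Γ^r_{θ m} Γ^m_{θ r}
  = ((r^4 - 4*r^2 - 1)/(r^2 - 1)^2) - (0) + (-2*r^2*(r^2 + 1)/(r^2 - 1)^2) - (-(r^2 + 1)^2/(r^2 - 1)^2) = -4*r^2/(r^2 - 1)^2
R^θ_{θ θ θ} = 0 (a repeated index in an antisymmetric pair)
R_{θθ} = R^r_{θ r θ} + R^θ_{θ θ θ} = (-4*r^2/(r^2 - 1)^2) + (0) = -4*r^2/(r^2 - 1)^2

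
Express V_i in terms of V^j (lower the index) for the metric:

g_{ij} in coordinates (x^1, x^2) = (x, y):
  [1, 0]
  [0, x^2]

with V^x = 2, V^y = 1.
V_i = g_{ij} V^j:
V_x = (1)(2) + (0)(1) = 2
V_y = (0)(2) + (x^2)(1) = x^2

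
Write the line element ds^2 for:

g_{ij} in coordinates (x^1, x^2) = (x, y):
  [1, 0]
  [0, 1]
ds^2 = g_{ij} dx^i dx^j; only the non-zero components contribute.
ds^2 = dx^2 + dy^2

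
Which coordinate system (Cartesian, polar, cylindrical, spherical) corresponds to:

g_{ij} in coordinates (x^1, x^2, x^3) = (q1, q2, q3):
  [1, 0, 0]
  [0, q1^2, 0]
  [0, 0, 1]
The line element ds^2 = dq1^2 + q1^2 dq2^2 + dq3^2 is dr^2 + r^2 dθ^2 + dz^2 with q1 = r, q2 = θ, q3 = z.
cylindrical coordinates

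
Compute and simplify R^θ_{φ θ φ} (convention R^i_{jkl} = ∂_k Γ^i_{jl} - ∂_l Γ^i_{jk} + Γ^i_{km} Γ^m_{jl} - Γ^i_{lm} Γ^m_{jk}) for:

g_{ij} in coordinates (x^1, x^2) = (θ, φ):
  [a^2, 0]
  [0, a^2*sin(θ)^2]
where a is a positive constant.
Non-zero Christoffel symbols (Γ^k_{ij} = Γ^k_{ji}):
Γ^θ_{φ φ} = -sin(2*θ)/2
Γ^φ_{θ φ} = 1/tan(θ)
R^θ_{φ θ φ} = ∂_θ Γ^θ_{φ φ} - ∂_φ Γ^θ_{φ θ} + Γ^θ_{θ m} Γ^m_{φ φ} - Γ^θ_{φ m} Γ^m_{φ θ}
  = (-cos(2*θ)) - (0) + (0) - (-cos(θ)^2) = sin(θ)^2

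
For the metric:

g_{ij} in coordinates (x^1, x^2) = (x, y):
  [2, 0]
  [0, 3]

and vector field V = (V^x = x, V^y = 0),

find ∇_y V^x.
All Christoffel symbols are zero.
∇_y V^x = ∂_y V^x + Γ^x_{y j} V^j
  = (0) + (0)(x) + (0)(0)
  = 0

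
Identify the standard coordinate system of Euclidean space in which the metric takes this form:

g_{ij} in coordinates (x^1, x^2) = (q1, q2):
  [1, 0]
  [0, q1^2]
The line element ds^2 = dq1^2 + q1^2 dq2^2 is dr^2 + r^2 dθ^2 with q1 = r, q2 = θ.
polar coordinates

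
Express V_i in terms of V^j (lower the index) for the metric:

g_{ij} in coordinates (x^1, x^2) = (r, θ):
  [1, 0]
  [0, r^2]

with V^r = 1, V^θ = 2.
V_i = g_{ij} V^j:
V_r = (1)(1) + (0)(2) = 1
V_θ = (0)(1) + (r^2)(2) = 2*r^2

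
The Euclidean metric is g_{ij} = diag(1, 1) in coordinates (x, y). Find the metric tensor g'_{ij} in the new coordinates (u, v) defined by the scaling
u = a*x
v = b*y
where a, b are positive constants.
Invert the transformation: x = u/a, y = v/b
g'_{ij} = (∂x^k/∂x'^i)(∂x^l/∂x'^j) g_{kl}; with g_{kl} = δ_{kl} this is Σ_k (∂x^k/∂x'^i)(∂x^k/∂x'^j).
Jacobian: ∂x/∂u = 1/a, ∂x/∂v = 0, ∂y/∂u = 0, ∂y/∂v = 1/b
g'_{uu} = (1/a)(1/a) + (0)(0) = 1/a^2
g'_{uv} = (1/a)(0) + (0)(1/b) = 0
g'_{vv} = (0)(0) + (1/b)(1/b) = 1/b^2
g'_{ij} = diag(1/a^2, 1/b^2)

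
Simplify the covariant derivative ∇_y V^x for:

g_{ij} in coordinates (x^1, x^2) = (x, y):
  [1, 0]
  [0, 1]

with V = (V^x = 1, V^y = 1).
All Christoffel symbols are zero.
∇_y V^x = ∂_y V^x + Γ^x_{y j} V^j
  = (0) + (0)(1) + (0)(1)
  = 0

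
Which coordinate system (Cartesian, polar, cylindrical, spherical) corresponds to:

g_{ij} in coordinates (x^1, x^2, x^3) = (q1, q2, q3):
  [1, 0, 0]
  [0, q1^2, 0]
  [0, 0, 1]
The line element ds^2 = dq1^2 + q1^2 dq2^2 + dq3^2 is dr^2 + r^2 dθ^2 + dz^2 with q1 = r, q2 = θ, q3 = z.
cylindrical coordinates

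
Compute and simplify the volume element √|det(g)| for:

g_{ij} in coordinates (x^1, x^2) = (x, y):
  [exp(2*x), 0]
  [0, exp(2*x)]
det(g) = exp(4*x)
√|det(g)| = exp(2*x)
Volume element: dV = exp(2*x) dx dy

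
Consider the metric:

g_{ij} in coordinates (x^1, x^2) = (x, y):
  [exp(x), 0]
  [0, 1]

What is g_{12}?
With x^1 = x, x^2 = y, g_{12} = g_{xy} is the row-1, column-2 entry of the matrix.
g_{12} = 0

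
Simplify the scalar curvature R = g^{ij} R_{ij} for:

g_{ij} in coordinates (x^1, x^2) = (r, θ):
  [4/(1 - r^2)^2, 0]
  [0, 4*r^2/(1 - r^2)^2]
Non-zero Christoffel symbols (Γ^k_{ij} = Γ^k_{ji}):
Γ^r_{r r} = 2*r/(1 - r^2)
Γ^r_{θ θ} = (r^3 + r)/(r^2 - 1)
Γ^θ_{r θ} = (-r^2 - 1)/(r^3 - r)
Ricci tensor (R_{ij} = R^k_{ikj}): R_{rr} = -4/(r^2 - 1)^2, R_{rθ} = 0, R_{θθ} = -4*r^2/(r^2 - 1)^2
Inverse metric: g^{rr} = (1 - r^2)^2/4, g^{θθ} = (1 - r^2)^2/(4*r^2)
R = g^{ij} R_{ij} = ((1 - r^2)^2/4)(-4/(r^2 - 1)^2) + ((1 - r^2)^2/(4*r^2))(-4*r^2/(r^2 - 1)^2) = -2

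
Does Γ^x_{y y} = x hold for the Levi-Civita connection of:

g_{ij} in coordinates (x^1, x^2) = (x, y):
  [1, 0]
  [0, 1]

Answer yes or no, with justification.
Γ^x_{y y} = (1/2) g^{xx} (∂_y g_{xy} + ∂_y g_{xy} - ∂_x g_{yy}) = (1/2)(1)((0) + (0) - (0)) = 0
This differs from the proposed value x.
No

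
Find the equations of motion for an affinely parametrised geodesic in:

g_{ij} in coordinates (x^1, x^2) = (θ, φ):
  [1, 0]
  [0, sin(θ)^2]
Geodesic equation: d^2x^k/dλ^2 + Γ^k_{ij} (dx^i/dλ)(dx^j/dλ) = 0.
Non-zero Christoffel symbols:
Γ^θ_{φ φ} = -sin(2*θ)/2
Γ^φ_{θ φ} = 1/tan(θ)
Substituting (the symmetric pair Γ^k_{ij}, Γ^k_{ji} combines into a factor 2):
d^2θ/dλ^2 - (sin(2*θ)/2) (dφ/dλ)^2 = 0
d^2φ/dλ^2 + (2/tan(θ)) (dθ/dλ)(dφ/dλ) = 0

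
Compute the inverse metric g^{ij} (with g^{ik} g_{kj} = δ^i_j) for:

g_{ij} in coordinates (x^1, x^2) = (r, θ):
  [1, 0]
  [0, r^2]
The metric is diagonal, so g^{ij} is diagonal with entries 1/g_{ii}: diag(1, 1/(r^2)).
g^{ij}:
  [1, 0]
  [0, 1/r^2]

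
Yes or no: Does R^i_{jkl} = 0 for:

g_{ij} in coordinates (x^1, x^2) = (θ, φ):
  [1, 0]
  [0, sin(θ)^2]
Non-zero Christoffel symbols:
Γ^θ_{φ φ} = -sin(2*θ)/2
Γ^φ_{θ φ} = 1/tan(θ)
Ricci tensor: R_{θθ} = 1, R_{θφ} = 0, R_{φφ} = sin(θ)^2
The Ricci tensor is non-zero, so the Riemann tensor is non-zero: not flat.
No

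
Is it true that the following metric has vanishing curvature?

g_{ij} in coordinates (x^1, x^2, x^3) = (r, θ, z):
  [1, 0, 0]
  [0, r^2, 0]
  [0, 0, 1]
Non-zero Christoffel symbols:
Γ^r_{θ θ} = -r
Γ^θ_{r θ} = 1/r
Ricci tensor: R_{rr} = 0, R_{rθ} = 0, R_{rz} = 0, R_{θθ} = 0, R_{θz} = 0, R_{zz} = 0
All R_{ij} vanish; in 3 dimensions the Riemann tensor is fully determined by the Ricci tensor, so R^i_{jkl} = 0: the metric is flat (curvilinear coordinates on flat space).
Yes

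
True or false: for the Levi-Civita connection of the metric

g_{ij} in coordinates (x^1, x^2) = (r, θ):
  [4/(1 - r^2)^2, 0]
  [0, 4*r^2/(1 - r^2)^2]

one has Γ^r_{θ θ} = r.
Γ^r_{θ θ} = (1/2) g^{rr} (∂_θ g_{rθ} + ∂_θ g_{rθ} - ∂_r g_{θθ}) = (1/2)((1 - r^2)^2/4)((0) + (0) - (-8*(r^3 + r)/(r^2 - 1)^3)) = (r^3 + r)/(r^2 - 1)
This differs from the proposed value r.
False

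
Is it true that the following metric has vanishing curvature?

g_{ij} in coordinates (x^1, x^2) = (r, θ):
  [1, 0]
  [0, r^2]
Non-zero Christoffel symbols:
Γ^r_{θ θ} = -r
Γ^θ_{r θ} = 1/r
Ricci tensor: R_{rr} = 0, R_{rθ} = 0, R_{θθ} = 0
All R_{ij} vanish; in 2 dimensions the Riemann tensor is fully determined by the Ricci tensor, so R^i_{jkl} = 0: the metric is flat (curvilinear coordinates on flat space).
Yes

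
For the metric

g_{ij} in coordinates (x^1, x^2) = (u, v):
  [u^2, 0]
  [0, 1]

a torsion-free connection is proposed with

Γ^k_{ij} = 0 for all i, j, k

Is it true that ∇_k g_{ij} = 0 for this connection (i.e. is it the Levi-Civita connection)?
Using ∇_k g_{ij} = ∂_k g_{ij} - Γ^m_{ki} g_{mj} - Γ^m_{kj} g_{im}:
∇_u g_{uu} = (2*u) - (0) - (0) = 2*u ≠ 0
So the connection is not metric compatible (it is not the Levi-Civita connection).
No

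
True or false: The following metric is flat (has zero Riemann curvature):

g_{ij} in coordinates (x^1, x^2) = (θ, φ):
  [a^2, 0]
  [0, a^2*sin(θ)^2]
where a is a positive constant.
Non-zero Christoffel symbols:
Γ^θ_{φ φ} = -sin(2*θ)/2
Γ^φ_{θ φ} = 1/tan(θ)
Ricci tensor: R_{θθ} = 1, R_{θφ} = 0, R_{φφ} = sin(θ)^2
The Ricci tensor is non-zero, so the Riemann tensor is non-zero: not flat.
False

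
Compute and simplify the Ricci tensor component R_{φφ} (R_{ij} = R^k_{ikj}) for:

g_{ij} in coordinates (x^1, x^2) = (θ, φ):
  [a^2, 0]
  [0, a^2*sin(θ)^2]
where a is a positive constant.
Non-zero Christoffel symbols (Γ^k_{ij} = Γ^k_{ji}):
Γ^θ_{φ φ} = -sin(2*θ)/2
Γ^φ_{θ φ} = 1/tan(θ)
R^θ_{φ θ φ} = ∂_θ Γ^θ_{φ φ} - ∂_φ Γ^θ_{φ θ} + Γ^θ_{θ m} Γ^m_{φ φ} - Γ^θ_{φ m} Γ^m_{φ θ}
  = (-cos(2*θ)) - (0) + (0) - (-cos(θ)^2) = sin(θ)^2
R^φ_{φ φ φ} = 0 (a repeated index in an antisymmetric pair)
R_{φφ} = R^θ_{φ θ φ} + R^φ_{φ φ φ} = (sin(θ)^2) + (0) = sin(θ)^2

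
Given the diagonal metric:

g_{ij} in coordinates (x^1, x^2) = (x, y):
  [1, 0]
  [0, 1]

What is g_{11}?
With x^1 = x, x^2 = y, g_{11} = g_{xx} is the row-1, column-1 entry of the matrix.
g_{11} = 1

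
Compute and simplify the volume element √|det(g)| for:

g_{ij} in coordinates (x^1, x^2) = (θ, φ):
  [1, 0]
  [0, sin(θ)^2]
det(g) = sin(θ)^2
√|det(g)| = sin(θ) (taking 0 < θ < π so that |sin(θ)| = sin(θ))
Volume element: dV = sin(θ) dθ dφ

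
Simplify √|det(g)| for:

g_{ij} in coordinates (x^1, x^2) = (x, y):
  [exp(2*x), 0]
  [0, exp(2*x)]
det(g) = exp(4*x)
√|det(g)| = exp(2*x)
Volume element: dV = exp(2*x) dx dy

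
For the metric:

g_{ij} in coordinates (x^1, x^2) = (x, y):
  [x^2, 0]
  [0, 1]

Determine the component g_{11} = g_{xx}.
With x^1 = x, x^2 = y, g_{11} = g_{xx} is the row-1, column-1 entry of the matrix.
g_{11} = x^2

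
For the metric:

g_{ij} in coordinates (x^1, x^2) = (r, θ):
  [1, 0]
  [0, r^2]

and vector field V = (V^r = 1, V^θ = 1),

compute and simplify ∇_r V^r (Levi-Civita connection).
Non-zero Christoffel symbols:
Γ^r_{θ θ} = -r
Γ^θ_{r θ} = 1/r
∇_r V^r = ∂_r V^r + Γ^r_{r j} V^j
  = (0) + (0)(1) + (0)(1)
  = 0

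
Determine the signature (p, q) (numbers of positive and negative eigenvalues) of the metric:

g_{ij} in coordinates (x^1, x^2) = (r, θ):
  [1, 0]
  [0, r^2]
The metric is diagonal, so its eigenvalues are the diagonal entries: 1, r^2 (at a generic point, where coordinate-dependent entries are positive).
2 positive, 0 negative.
(2, 0) - Riemannian (positive definite)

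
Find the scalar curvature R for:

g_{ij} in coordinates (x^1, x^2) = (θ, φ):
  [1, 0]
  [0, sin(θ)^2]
Non-zero Christoffel symbols (Γ^k_{ij} = Γ^k_{ji}):
Γ^θ_{φ φ} = -sin(2*θ)/2
Γ^φ_{θ φ} = 1/tan(θ)
Ricci tensor (R_{ij} = R^k_{ikj}): R_{θθ} = 1, R_{θφ} = 0, R_{φφ} = sin(θ)^2
Inverse metric: g^{θθ} = 1, g^{φφ} = 1/sin(θ)^2
R = g^{ij} R_{ij} = (1)(1) + (1/sin(θ)^2)(sin(θ)^2) = 2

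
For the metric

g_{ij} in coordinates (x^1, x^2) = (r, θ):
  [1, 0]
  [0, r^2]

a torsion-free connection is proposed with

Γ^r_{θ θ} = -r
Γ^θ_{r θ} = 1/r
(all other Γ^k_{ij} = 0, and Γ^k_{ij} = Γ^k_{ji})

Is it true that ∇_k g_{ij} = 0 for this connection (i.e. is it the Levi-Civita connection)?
Using ∇_k g_{ij} = ∂_k g_{ij} - Γ^m_{ki} g_{mj} - Γ^m_{kj} g_{im}:
e.g. ∇_r g_{θθ} = (2*r) - (r) - (r) = 0
Every component ∇_k g_{ij} vanishes: the connection is metric compatible.
Yes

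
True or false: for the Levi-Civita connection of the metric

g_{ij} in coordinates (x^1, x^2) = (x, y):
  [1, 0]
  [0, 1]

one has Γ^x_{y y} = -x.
Γ^x_{y y} = (1/2) g^{xx} (∂_y g_{xy} + ∂_y g_{xy} - ∂_x g_{yy}) = (1/2)(1)((0) + (0) - (0)) = 0
This differs from the proposed value -x.
False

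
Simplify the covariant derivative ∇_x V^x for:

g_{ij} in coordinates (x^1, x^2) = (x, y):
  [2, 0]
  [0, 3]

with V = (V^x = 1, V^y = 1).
All Christoffel symbols are zero.
∇_x V^x = ∂_x V^x + Γ^x_{x j} V^j
  = (0) + (0)(1) + (0)(1)
  = 0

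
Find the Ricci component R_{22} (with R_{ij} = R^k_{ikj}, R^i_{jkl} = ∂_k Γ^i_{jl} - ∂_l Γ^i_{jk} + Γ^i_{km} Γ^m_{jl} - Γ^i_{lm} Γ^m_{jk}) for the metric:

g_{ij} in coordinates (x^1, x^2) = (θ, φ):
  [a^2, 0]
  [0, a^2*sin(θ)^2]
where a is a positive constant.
Non-zero Christoffel symbols (Γ^k_{ij} = Γ^k_{ji}):
Γ^θ_{φ φ} = -sin(2*θ)/2
Γ^φ_{θ φ} = 1/tan(θ)
R^θ_{φ θ φ} = ∂_θ Γ^θ_{φ φ} - ∂_φ Γ^θ_{φ θ} + Γ^θ_{θ m} Γ^m_{φ φ} - Γ^θ_{φ m} Γ^m_{φ θ}
  = (-cos(2*θ)) - (0) + (0) - (-cos(θ)^2) = sin(θ)^2
R^φ_{φ φ φ} = 0 (a repeated index in an antisymmetric pair)
R_{φφ} = R^θ_{φ θ φ} + R^φ_{φ φ φ} = (sin(θ)^2) + (0) = sin(θ)^2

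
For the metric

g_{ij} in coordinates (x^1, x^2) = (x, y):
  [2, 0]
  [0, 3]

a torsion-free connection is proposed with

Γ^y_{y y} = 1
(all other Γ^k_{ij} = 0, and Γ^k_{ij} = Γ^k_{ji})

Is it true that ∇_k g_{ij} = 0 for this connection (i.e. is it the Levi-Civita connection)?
Using ∇_k g_{ij} = ∂_k g_{ij} - Γ^m_{ki} g_{mj} - Γ^m_{kj} g_{im}:
∇_y g_{yy} = (0) - (3) - (3) = -6 ≠ 0
So the connection is not metric compatible (it is not the Levi-Civita connection).
No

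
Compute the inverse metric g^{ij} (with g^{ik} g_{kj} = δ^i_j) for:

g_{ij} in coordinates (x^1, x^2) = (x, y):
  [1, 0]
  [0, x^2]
The metric is diagonal, so g^{ij} is diagonal with entries 1/g_{ii}: diag(1, 1/(x^2)).
g^{ij}:
  [1, 0]
  [0, 1/x^2]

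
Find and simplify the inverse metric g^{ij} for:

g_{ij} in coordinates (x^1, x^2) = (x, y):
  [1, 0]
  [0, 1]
The metric is diagonal, so g^{ij} is diagonal with entries 1/g_{ii}: diag(1, 1).
g^{ij}:
  [1, 0]
  [0, 1]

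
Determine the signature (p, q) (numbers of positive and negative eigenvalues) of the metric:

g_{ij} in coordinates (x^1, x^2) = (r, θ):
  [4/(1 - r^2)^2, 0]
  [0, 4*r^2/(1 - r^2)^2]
The metric is diagonal, so its eigenvalues are the diagonal entries: 4/(1 - r^2)^2, 4*r^2/(1 - r^2)^2 (at a generic point, where coordinate-dependent entries are positive).
2 positive, 0 negative.
(2, 0) - Riemannian (positive definite)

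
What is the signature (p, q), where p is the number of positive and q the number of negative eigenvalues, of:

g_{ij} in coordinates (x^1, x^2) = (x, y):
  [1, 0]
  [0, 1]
The metric is diagonal, so its eigenvalues are the diagonal entries: 1, 1 (at a generic point, where coordinate-dependent entries are positive).
2 positive, 0 negative.
(2, 0) - Riemannian (positive definite)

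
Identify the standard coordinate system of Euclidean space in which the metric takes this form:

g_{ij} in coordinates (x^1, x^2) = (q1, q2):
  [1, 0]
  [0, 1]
All components are constant and the metric is the identity, i.e. orthonormal rectilinear coordinates.
Cartesian (2D) coordinates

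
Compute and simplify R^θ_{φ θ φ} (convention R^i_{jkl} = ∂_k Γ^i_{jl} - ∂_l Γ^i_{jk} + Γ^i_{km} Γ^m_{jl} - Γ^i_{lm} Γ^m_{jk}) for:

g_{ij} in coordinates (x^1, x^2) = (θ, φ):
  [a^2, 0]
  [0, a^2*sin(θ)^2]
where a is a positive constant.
Non-zero Christoffel symbols (Γ^k_{ij} = Γ^k_{ji}):
Γ^θ_{φ φ} = -sin(2*θ)/2
Γ^φ_{θ φ} = 1/tan(θ)
R^θ_{φ θ φ} = ∂_θ Γ^θ_{φ φ} - ∂_φ Γ^θ_{φ θ} + Γ^θ_{θ m} Γ^m_{φ φ} - Γ^θ_{φ m} Γ^m_{φ θ}
  = (-cos(2*θ)) - (0) + (0) - (-cos(θ)^2) = sin(θ)^2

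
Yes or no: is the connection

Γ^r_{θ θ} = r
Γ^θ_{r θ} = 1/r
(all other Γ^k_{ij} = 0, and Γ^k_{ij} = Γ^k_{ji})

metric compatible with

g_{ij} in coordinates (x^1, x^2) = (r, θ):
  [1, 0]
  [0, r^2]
Using ∇_k g_{ij} = ∂_k g_{ij} - Γ^m_{ki} g_{mj} - Γ^m_{kj} g_{im}:
∇_θ g_{rθ} = (0) - (r) - (r) = -2*r ≠ 0
So the connection is not metric compatible (it is not the Levi-Civita connection).
No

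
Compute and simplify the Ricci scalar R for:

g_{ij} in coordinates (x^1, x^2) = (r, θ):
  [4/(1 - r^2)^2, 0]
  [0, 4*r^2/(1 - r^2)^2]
Non-zero Christoffel symbols (Γ^k_{ij} = Γ^k_{ji}):
Γ^r_{r r} = 2*r/(1 - r^2)
Γ^r_{θ θ} = (r^3 + r)/(r^2 - 1)
Γ^θ_{r θ} = (-r^2 - 1)/(r^3 - r)
Ricci tensor (R_{ij} = R^k_{ikj}): R_{rr} = -4/(r^2 - 1)^2, R_{rθ} = 0, R_{θθ} = -4*r^2/(r^2 - 1)^2
Inverse metric: g^{rr} = (1 - r^2)^2/4, g^{θθ} = (1 - r^2)^2/(4*r^2)
R = g^{ij} R_{ij} = ((1 - r^2)^2/4)(-4/(r^2 - 1)^2) + ((1 - r^2)^2/(4*r^2))(-4*r^2/(r^2 - 1)^2) = -2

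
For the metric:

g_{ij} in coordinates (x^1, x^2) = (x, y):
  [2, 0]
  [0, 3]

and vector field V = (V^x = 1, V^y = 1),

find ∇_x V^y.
All Christoffel symbols are zero.
∇_x V^y = ∂_x V^y + Γ^y_{x j} V^j
  = (0) + (0)(1) + (0)(1)
  = 0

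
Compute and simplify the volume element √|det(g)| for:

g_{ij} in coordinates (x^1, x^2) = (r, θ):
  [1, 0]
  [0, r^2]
det(g) = r^2
√|det(g)| = r
Volume element: dV = r dr dθ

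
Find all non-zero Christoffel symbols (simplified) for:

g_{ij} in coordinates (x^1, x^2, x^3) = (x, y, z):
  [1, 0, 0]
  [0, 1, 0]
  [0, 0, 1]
Using Γ^k_{ij} = (1/2) g^{km} (∂_i g_{mj} + ∂_j g_{mi} - ∂_m g_{ij}); the metric is diagonal, so only the m = k term contributes.
Every metric component is constant, so all ∂_m g_{ij} = 0 and every Christoffel symbol vanishes.
All Christoffel symbols are zero.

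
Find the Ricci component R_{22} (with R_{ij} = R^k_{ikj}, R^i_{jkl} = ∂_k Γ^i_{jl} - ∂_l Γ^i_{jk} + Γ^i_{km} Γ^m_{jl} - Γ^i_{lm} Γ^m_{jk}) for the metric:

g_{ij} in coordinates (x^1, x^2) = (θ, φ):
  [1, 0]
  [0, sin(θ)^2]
Non-zero Christoffel symbols (Γ^k_{ij} = Γ^k_{ji}):
Γ^θ_{φ φ} = -sin(2*θ)/2
Γ^φ_{θ φ} = 1/tan(θ)
R^θ_{φ θ φ} = ∂_θ Γ^θ_{φ φ} - ∂_φ Γ^θ_{φ θ} + Γ^θ_{θ m} Γ^m_{φ φ} - Γ^θ_{φ m} Γ^m_{φ θ}
  = (-cos(2*θ)) - (0) + (0) - (-cos(θ)^2) = sin(θ)^2
R^φ_{φ φ φ} = 0 (a repeated index in an antisymmetric pair)
R_{φφ} = R^θ_{φ θ φ} + R^φ_{φ φ φ} = (sin(θ)^2) + (0) = sin(θ)^2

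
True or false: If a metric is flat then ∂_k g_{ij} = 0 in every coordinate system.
Flatness means R^i_{jkl} = 0; the components can still vary, e.g. the flat plane in polar coordinates has g_{θθ} = r^2.
False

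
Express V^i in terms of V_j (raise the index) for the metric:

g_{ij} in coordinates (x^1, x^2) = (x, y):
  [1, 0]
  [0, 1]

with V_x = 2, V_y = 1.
Inverse metric (diagonal): g^{xx} = 1, g^{yy} = 1
V^i = g^{ij} V_j:
V^x = (1)(2) + (0)(1) = 2
V^y = (0)(2) + (1)(1) = 1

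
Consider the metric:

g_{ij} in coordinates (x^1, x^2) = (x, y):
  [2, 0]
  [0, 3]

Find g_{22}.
With x^1 = x, x^2 = y, g_{22} = g_{yy} is the row-2, column-2 entry of the matrix.
g_{22} = 3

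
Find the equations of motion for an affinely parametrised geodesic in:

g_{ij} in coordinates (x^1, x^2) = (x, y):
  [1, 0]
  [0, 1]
Geodesic equation: d^2x^k/dλ^2 + Γ^k_{ij} (dx^i/dλ)(dx^j/dλ) = 0.
All Christoffel symbols vanish, so the geodesics are straight lines:
d^2x/dλ^2 = 0
d^2y/dλ^2 = 0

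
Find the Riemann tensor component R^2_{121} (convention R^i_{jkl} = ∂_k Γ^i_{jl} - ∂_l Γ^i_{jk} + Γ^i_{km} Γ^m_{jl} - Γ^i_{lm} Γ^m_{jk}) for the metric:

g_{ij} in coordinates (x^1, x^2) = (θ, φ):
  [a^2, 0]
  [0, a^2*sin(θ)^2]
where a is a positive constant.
Non-zero Christoffel symbols (Γ^k_{ij} = Γ^k_{ji}):
Γ^θ_{φ φ} = -sin(2*θ)/2
Γ^φ_{θ φ} = 1/tan(θ)
R^φ_{θ φ θ} = ∂_φ Γ^φ_{θ θ} - ∂_θ Γ^φ_{θ φ} + Γ^φ_{φ m} Γ^m_{θ θ} - Γ^φ_{θ m} Γ^m_{θ φ}
  = (0) - (-1/sin(θ)^2) + (0) - (1/tan(θ)^2) = 1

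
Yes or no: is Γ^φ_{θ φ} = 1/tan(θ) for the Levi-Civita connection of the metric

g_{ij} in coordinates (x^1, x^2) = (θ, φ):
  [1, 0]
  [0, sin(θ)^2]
Γ^φ_{θ φ} = (1/2) g^{φφ} (∂_θ g_{φφ} + ∂_φ g_{φθ} - ∂_φ g_{θφ}) = (1/2)(1/sin(θ)^2)((sin(2*θ)) + (0) - (0)) = 1/tan(θ)
This equals the proposed value 1/tan(θ).
Yes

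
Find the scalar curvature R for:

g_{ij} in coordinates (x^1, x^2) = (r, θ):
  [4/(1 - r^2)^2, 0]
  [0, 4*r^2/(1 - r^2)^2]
Non-zero Christoffel symbols (Γ^k_{ij} = Γ^k_{ji}):
Γ^r_{r r} = 2*r/(1 - r^2)
Γ^r_{θ θ} = (r^3 + r)/(r^2 - 1)
Γ^θ_{r θ} = (-r^2 - 1)/(r^3 - r)
Ricci tensor (R_{ij} = R^k_{ikj}): R_{rr} = -4/(r^2 - 1)^2, R_{rθ} = 0, R_{θθ} = -4*r^2/(r^2 - 1)^2
Inverse metric: g^{rr} = (1 - r^2)^2/4, g^{θθ} = (1 - r^2)^2/(4*r^2)
R = g^{ij} R_{ij} = ((1 - r^2)^2/4)(-4/(r^2 - 1)^2) + ((1 - r^2)^2/(4*r^2))(-4*r^2/(r^2 - 1)^2) = -2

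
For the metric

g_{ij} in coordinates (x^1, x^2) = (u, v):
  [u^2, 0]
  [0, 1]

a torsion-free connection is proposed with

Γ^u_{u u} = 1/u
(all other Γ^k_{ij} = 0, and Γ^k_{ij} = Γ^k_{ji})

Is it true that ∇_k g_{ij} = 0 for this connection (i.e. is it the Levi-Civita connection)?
Using ∇_k g_{ij} = ∂_k g_{ij} - Γ^m_{ki} g_{mj} - Γ^m_{kj} g_{im}:
e.g. ∇_u g_{uu} = (2*u) - (u) - (u) = 0
Every component ∇_k g_{ij} vanishes: the connection is metric compatible.
Yes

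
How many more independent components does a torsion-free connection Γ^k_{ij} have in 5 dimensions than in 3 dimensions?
Independent components in n dimensions: n × n(n+1)/2 = n^2(n+1)/2.
5D: 5 × 15 = 75
3D: 3 × 6 = 18
Difference = 75 - 18 = 57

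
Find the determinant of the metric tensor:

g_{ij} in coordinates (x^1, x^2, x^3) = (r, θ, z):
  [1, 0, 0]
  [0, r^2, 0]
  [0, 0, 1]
Diagonal metric: det(g) = g_{11}·g_{22}·g_{33}
= (1)·(r^2)·(1)
det(g) = r^2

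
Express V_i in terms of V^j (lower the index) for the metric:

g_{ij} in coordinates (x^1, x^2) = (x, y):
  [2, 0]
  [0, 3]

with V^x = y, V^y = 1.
V_i = g_{ij} V^j:
V_x = (2)(y) + (0)(1) = 2*y
V_y = (0)(y) + (3)(1) = 3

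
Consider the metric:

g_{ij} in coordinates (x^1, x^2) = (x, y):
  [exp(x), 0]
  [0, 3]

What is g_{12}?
With x^1 = x, x^2 = y, g_{12} = g_{xy} is the row-1, column-2 entry of the matrix.
g_{12} = 0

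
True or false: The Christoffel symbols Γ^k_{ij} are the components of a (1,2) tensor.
Under a change of coordinates Γ picks up an inhomogeneous term ∂²x/∂x'∂x'; e.g. Γ = 0 in Cartesian coordinates but Γ^r_{θθ} = -r in polar coordinates on the same flat plane.
False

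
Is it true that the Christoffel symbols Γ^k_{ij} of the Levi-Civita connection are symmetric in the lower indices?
The Levi-Civita connection is torsion-free, which is exactly Γ^k_{ij} = Γ^k_{ji}.
Yes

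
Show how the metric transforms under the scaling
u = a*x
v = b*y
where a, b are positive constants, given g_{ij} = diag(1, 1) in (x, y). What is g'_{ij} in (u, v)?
Invert the transformation: x = u/a, y = v/b
g'_{ij} = (∂x^k/∂x'^i)(∂x^l/∂x'^j) g_{kl}; with g_{kl} = δ_{kl} this is Σ_k (∂x^k/∂x'^i)(∂x^k/∂x'^j).
Jacobian: ∂x/∂u = 1/a, ∂x/∂v = 0, ∂y/∂u = 0, ∂y/∂v = 1/b
g'_{uu} = (1/a)(1/a) + (0)(0) = 1/a^2
g'_{uv} = (1/a)(0) + (0)(1/b) = 0
g'_{vv} = (0)(0) + (1/b)(1/b) = 1/b^2
g'_{ij} = diag(1/a^2, 1/b^2)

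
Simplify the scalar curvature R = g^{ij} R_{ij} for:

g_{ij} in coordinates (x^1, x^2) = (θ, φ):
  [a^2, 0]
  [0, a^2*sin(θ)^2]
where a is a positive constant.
Non-zero Christoffel symbols (Γ^k_{ij} = Γ^k_{ji}):
Γ^θ_{φ φ} = -sin(2*θ)/2
Γ^φ_{θ φ} = 1/tan(θ)
Ricci tensor (R_{ij} = R^k_{ikj}): R_{θθ} = 1, R_{θφ} = 0, R_{φφ} = sin(θ)^2
Inverse metric: g^{θθ} = 1/a^2, g^{φφ} = 1/(a^2*sin(θ)^2)
R = g^{ij} R_{ij} = (1/a^2)(1) + (1/(a^2*sin(θ)^2))(sin(θ)^2) = 2/a^2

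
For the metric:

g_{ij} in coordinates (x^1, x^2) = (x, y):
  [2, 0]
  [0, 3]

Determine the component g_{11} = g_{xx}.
With x^1 = x, x^2 = y, g_{11} = g_{xx} is the row-1, column-1 entry of the matrix.
g_{11} = 2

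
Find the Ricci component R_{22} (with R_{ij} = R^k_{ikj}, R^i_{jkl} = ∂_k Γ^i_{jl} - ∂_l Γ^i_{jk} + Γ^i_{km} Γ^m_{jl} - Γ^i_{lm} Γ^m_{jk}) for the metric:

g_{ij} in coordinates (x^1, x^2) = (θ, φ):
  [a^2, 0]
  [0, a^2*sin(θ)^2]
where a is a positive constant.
Non-zero Christoffel symbols (Γ^k_{ij} = Γ^k_{ji}):
Γ^θ_{φ φ} = -sin(2*θ)/2
Γ^φ_{θ φ} = 1/tan(θ)
R^θ_{φ θ φ} = ∂_θ Γ^θ_{φ φ} - ∂_φ Γ^θ_{φ θ} + Γ^θ_{θ m} Γ^m_{φ φ} - Γ^θ_{φ m} Γ^m_{φ θ}
  = (-cos(2*θ)) - (0) + (0) - (-cos(θ)^2) = sin(θ)^2
R^φ_{φ φ φ} = 0 (a repeated index in an antisymmetric pair)
R_{φφ} = R^θ_{φ θ φ} + R^φ_{φ φ φ} = (sin(θ)^2) + (0) = sin(θ)^2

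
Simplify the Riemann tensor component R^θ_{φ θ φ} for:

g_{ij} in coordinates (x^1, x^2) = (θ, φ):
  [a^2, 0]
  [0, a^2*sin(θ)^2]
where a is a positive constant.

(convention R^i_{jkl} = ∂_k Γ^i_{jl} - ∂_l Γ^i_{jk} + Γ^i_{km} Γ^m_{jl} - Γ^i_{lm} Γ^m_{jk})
Non-zero Christoffel symbols (Γ^k_{ij} = Γ^k_{ji}):
Γ^θ_{φ φ} = -sin(2*θ)/2
Γ^φ_{θ φ} = 1/tan(θ)
R^θ_{φ θ φ} = ∂_θ Γ^θ_{φ φ} - ∂_φ Γ^θ_{φ θ} + Γ^θ_{θ m} Γ^m_{φ φ} - Γ^θ_{φ m} Γ^m_{φ θ}
  = (-cos(2*θ)) - (0) + (0) - (-cos(θ)^2) = sin(θ)^2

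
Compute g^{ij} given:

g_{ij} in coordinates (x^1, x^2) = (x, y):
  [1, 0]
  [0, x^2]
The metric is diagonal, so g^{ij} is diagonal with entries 1/g_{ii}: diag(1, 1/(x^2)).
g^{ij}:
  [1, 0]
  [0, 1/x^2]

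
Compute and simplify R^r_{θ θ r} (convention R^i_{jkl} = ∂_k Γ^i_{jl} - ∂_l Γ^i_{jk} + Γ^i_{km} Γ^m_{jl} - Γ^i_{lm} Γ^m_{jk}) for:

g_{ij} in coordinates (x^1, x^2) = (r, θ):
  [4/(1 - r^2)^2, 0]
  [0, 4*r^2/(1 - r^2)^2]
Non-zero Christoffel symbols (Γ^k_{ij} = Γ^k_{ji}):
Γ^r_{r r} = 2*r/(1 - r^2)
Γ^r_{θ θ} = (r^3 + r)/(r^2 - 1)
Γ^θ_{r θ} = (-r^2 - 1)/(r^3 - r)
R^r_{θ θ r} = ∂_θ Γ^r_{θ r} - ∂_r Γ^r_{θ θ} + Γ^r_{θ m} Γ^m_{θ r} - Γ^r_{r m} Γ^m_{θ θ}
  = (0) - ((r^4 - 4*r^2 - 1)/(r^2 - 1)^2) + (-(r^2 + 1)^2/(r^2 - 1)^2) - (-2*r^2*(r^2 + 1)/(r^2 - 1)^2) = 4*r^2/(r^2 - 1)^2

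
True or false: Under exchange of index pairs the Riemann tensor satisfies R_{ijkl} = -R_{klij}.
The pair-exchange symmetry has a plus sign: R_{ijkl} = +R_{klij}.
False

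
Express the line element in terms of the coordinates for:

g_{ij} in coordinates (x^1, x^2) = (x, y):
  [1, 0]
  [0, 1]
ds^2 = g_{ij} dx^i dx^j; only the non-zero components contribute.
ds^2 = dx^2 + dy^2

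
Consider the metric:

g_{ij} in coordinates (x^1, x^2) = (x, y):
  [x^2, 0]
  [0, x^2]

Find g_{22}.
With x^1 = x, x^2 = y, g_{22} = g_{yy} is the row-2, column-2 entry of the matrix.
g_{22} = x^2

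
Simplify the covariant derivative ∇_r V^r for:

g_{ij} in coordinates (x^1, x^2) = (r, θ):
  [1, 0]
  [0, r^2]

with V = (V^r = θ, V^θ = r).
Non-zero Christoffel symbols:
Γ^r_{θ θ} = -r
Γ^θ_{r θ} = 1/r
∇_r V^r = ∂_r V^r + Γ^r_{r j} V^j
  = (0) + (0)(θ) + (0)(r)
  = 0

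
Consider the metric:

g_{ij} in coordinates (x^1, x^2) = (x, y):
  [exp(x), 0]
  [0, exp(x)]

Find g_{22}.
With x^1 = x, x^2 = y, g_{22} = g_{yy} is the row-2, column-2 entry of the matrix.
g_{22} = exp(x)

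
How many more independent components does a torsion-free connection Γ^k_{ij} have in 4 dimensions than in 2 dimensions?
Independent components in n dimensions: n × n(n+1)/2 = n^2(n+1)/2.
4D: 4 × 10 = 40
2D: 2 × 3 = 6
Difference = 40 - 6 = 34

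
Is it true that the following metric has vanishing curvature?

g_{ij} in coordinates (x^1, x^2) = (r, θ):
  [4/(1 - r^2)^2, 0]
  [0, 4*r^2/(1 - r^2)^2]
Non-zero Christoffel symbols:
Γ^r_{r r} = 2*r/(1 - r^2)
Γ^r_{θ θ} = (r^3 + r)/(r^2 - 1)
Γ^θ_{r θ} = (-r^2 - 1)/(r^3 - r)
Ricci tensor: R_{rr} = -4/(r^2 - 1)^2, R_{rθ} = 0, R_{θθ} = -4*r^2/(r^2 - 1)^2
The Ricci tensor is non-zero, so the Riemann tensor is non-zero: not flat.
No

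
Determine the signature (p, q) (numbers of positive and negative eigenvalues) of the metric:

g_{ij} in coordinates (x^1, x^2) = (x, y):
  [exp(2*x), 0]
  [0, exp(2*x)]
The metric is diagonal, so its eigenvalues are the diagonal entries: exp(2*x), exp(2*x) (at a generic point, where coordinate-dependent entries are positive).
2 positive, 0 negative.
(2, 0) - Riemannian (positive definite)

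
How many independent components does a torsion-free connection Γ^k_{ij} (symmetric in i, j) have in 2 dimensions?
Γ^k_{ij} has n choices for the upper index and n(n+1)/2 independent symmetric lower index pairs.
Total = 2 × 2×3/2 = 2 × 3 = 6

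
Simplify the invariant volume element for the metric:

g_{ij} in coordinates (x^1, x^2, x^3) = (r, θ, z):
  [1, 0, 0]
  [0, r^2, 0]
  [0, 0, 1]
det(g) = r^2
√|det(g)| = r
Volume element: dV = r dr dθ dz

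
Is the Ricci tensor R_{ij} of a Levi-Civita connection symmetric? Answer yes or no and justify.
R_{ij} = R^k_{ikj}; the pair symmetry R_{kilj} = R_{ljki} gives R_{ij} = R_{ji}.
Yes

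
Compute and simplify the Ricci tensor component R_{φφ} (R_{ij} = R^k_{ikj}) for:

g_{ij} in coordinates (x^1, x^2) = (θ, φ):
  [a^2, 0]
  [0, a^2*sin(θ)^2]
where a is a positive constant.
Non-zero Christoffel symbols (Γ^k_{ij} = Γ^k_{ji}):
Γ^θ_{φ φ} = -sin(2*θ)/2
Γ^φ_{θ φ} = 1/tan(θ)
R^θ_{φ θ φ} = ∂_θ Γ^θ_{φ φ} - ∂_φ Γ^θ_{φ θ} + Γ^θ_{θ m} Γ^m_{φ φ} - Γ^θ_{φ m} Γ^m_{φ θ}
  = (-cos(2*θ)) - (0) + (0) - (-cos(θ)^2) = sin(θ)^2
R^φ_{φ φ φ} = 0 (a repeated index in an antisymmetric pair)
R_{φφ} = R^θ_{φ θ φ} + R^φ_{φ φ φ} = (sin(θ)^2) + (0) = sin(θ)^2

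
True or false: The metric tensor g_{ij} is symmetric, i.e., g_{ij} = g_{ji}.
By definition the metric is a symmetric bilinear form, g_{ij} = g_{ji}.
True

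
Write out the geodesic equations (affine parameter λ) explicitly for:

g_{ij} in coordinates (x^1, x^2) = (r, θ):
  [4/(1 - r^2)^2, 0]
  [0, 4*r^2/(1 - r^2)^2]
Geodesic equation: d^2x^k/dλ^2 + Γ^k_{ij} (dx^i/dλ)(dx^j/dλ) = 0.
Non-zero Christoffel symbols:
Γ^r_{r r} = 2*r/(1 - r^2)
Γ^r_{θ θ} = (r^3 + r)/(r^2 - 1)
Γ^θ_{r θ} = (-r^2 - 1)/(r^3 - r)
Substituting (the symmetric pair Γ^k_{ij}, Γ^k_{ji} combines into a factor 2):
d^2r/dλ^2 + (2*r/(1 - r^2)) (dr/dλ)^2 + ((r^3 + r)/(r^2 - 1)) (dθ/dλ)^2 = 0
d^2θ/dλ^2 + ((-2*r^2 - 2)/(r^3 - r)) (dr/dλ)(dθ/dλ) = 0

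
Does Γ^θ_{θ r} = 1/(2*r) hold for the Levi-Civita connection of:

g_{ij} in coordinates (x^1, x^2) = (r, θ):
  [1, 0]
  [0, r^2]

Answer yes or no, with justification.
Γ^θ_{θ r} = (1/2) g^{θθ} (∂_θ g_{θr} + ∂_r g_{θθ} - ∂_θ g_{θr}) = (1/2)(1/r^2)((0) + (2*r) - (0)) = 1/r
This differs from the proposed value 1/(2*r).
No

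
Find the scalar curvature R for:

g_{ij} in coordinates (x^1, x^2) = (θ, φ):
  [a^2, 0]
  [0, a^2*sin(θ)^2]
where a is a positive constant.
Non-zero Christoffel symbols (Γ^k_{ij} = Γ^k_{ji}):
Γ^θ_{φ φ} = -sin(2*θ)/2
Γ^φ_{θ φ} = 1/tan(θ)
Ricci tensor (R_{ij} = R^k_{ikj}): R_{θθ} = 1, R_{θφ} = 0, R_{φφ} = sin(θ)^2
Inverse metric: g^{θθ} = 1/a^2, g^{φφ} = 1/(a^2*sin(θ)^2)
R = g^{ij} R_{ij} = (1/a^2)(1) + (1/(a^2*sin(θ)^2))(sin(θ)^2) = 2/a^2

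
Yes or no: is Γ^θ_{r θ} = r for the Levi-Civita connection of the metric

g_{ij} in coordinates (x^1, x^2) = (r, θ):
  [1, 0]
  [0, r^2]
Γ^θ_{r θ} = (1/2) g^{θθ} (∂_r g_{θθ} + ∂_θ g_{θr} - ∂_θ g_{rθ}) = (1/2)(1/r^2)((2*r) + (0) - (0)) = 1/r
This differs from the proposed value r.
No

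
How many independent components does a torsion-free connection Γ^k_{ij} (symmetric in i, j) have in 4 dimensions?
Γ^k_{ij} has n choices for the upper index and n(n+1)/2 independent symmetric lower index pairs.
Total = 4 × 4×5/2 = 4 × 10 = 40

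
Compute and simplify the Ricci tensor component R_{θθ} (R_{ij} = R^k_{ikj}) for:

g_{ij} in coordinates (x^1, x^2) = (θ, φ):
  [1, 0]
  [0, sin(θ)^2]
Non-zero Christoffel symbols (Γ^k_{ij} = Γ^k_{ji}):
Γ^θ_{φ φ} = -sin(2*θ)/2
Γ^φ_{θ φ} = 1/tan(θ)
R^θ_{θ θ θ} = 0 (a repeated index in an antisymmetric pair)
R^φ_{θ φ θ} = ∂_φ Γ^φ_{θ θ} - ∂_θ Γ^φ_{θ φ} + Γ^φ_{φ m} Γ^m_{θ θ} - Γ^φ_{θ m} Γ^m_{θ φ}
  = (0) - (-1/sin(θ)^2) + (0) - (1/tan(θ)^2) = 1
R_{θθ} = R^θ_{θ θ θ} + R^φ_{θ φ θ} = (0) + (1) = 1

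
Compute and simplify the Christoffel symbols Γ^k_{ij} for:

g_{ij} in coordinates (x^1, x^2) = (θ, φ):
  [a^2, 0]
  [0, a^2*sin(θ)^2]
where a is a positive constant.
Using Γ^k_{ij} = (1/2) g^{km} (∂_i g_{mj} + ∂_j g_{mi} - ∂_m g_{ij}); the metric is diagonal, so only the m = k term contributes.
Non-zero symbols (using the symmetry Γ^k_{ij} = Γ^k_{ji}):
Γ^θ_{φ φ} = (1/2) g^{θθ} (∂_φ g_{θφ} + ∂_φ g_{θφ} - ∂_θ g_{φφ}) = (1/2)(1/a^2)((0) + (0) - (a^2*sin(2*θ))) = -sin(2*θ)/2
Γ^φ_{θ φ} = (1/2) g^{φφ} (∂_θ g_{φφ} + ∂_φ g_{φθ} - ∂_φ g_{θφ}) = (1/2)(1/(a^2*sin(θ)^2))((a^2*sin(2*θ)) + (0) - (0)) = 1/tan(θ)
All other Christoffel symbols are zero.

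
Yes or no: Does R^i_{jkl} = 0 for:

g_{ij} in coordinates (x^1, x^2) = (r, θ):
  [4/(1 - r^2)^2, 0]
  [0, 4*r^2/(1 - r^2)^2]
Non-zero Christoffel symbols:
Γ^r_{r r} = 2*r/(1 - r^2)
Γ^r_{θ θ} = (r^3 + r)/(r^2 - 1)
Γ^θ_{r θ} = (-r^2 - 1)/(r^3 - r)
Ricci tensor: R_{rr} = -4/(r^2 - 1)^2, R_{rθ} = 0, R_{θθ} = -4*r^2/(r^2 - 1)^2
The Ricci tensor is non-zero, so the Riemann tensor is non-zero: not flat.
No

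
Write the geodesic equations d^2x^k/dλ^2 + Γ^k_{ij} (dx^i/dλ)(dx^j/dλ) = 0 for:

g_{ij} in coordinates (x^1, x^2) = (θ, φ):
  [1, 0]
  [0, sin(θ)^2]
Geodesic equation: d^2x^k/dλ^2 + Γ^k_{ij} (dx^i/dλ)(dx^j/dλ) = 0.
Non-zero Christoffel symbols:
Γ^θ_{φ φ} = -sin(2*θ)/2
Γ^φ_{θ φ} = 1/tan(θ)
Substituting (the symmetric pair Γ^k_{ij}, Γ^k_{ji} combines into a factor 2):
d^2θ/dλ^2 - (sin(2*θ)/2) (dφ/dλ)^2 = 0
d^2φ/dλ^2 + (2/tan(θ)) (dθ/dλ)(dφ/dλ) = 0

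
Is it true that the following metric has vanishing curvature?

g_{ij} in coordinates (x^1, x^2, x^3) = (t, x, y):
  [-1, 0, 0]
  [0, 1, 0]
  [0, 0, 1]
All metric components are constant, so every Christoffel symbol vanishes and R^i_{jkl} = 0.
Yes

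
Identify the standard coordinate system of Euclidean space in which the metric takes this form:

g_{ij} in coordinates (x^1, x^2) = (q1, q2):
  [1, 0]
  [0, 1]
All components are constant and the metric is the identity, i.e. orthonormal rectilinear coordinates.
Cartesian (2D) coordinates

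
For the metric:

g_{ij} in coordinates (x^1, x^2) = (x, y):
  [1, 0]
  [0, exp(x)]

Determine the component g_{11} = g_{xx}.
With x^1 = x, x^2 = y, g_{11} = g_{xx} is the row-1, column-1 entry of the matrix.
g_{11} = 1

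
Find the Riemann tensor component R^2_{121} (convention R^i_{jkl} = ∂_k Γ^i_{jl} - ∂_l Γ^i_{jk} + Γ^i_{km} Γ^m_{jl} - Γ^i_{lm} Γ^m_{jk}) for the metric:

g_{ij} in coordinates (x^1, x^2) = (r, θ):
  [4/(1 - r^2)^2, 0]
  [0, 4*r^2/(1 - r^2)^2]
Non-zero Christoffel symbols (Γ^k_{ij} = Γ^k_{ji}):
Γ^r_{r r} = 2*r/(1 - r^2)
Γ^r_{θ θ} = (r^3 + r)/(r^2 - 1)
Γ^θ_{r θ} = (-r^2 - 1)/(r^3 - r)
R^θ_{r θ r} = ∂_θ Γ^θ_{r r} - ∂_r Γ^θ_{r θ} + Γ^θ_{θ m} Γ^m_{r r} - Γ^θ_{r m} Γ^m_{r θ}
  = (0) - ((r^4 + 4*r^2 - 1)/(r^3 - r)^2) + (2*(r^2 + 1)/(r^2 - 1)^2) - ((r^2 + 1)^2/(r^3 - r)^2) = -4/(r^2 - 1)^2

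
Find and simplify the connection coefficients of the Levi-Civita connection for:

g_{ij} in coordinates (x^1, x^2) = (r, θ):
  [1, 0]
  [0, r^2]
Using Γ^k_{ij} = (1/2) g^{km} (∂_i g_{mj} + ∂_j g_{mi} - ∂_m g_{ij}); the metric is diagonal, so only the m = k term contributes.
Non-zero symbols (using the symmetry Γ^k_{ij} = Γ^k_{ji}):
Γ^r_{θ θ} = (1/2) g^{rr} (∂_θ g_{rθ} + ∂_θ g_{rθ} - ∂_r g_{θθ}) = (1/2)(1)((0) + (0) - (2*r)) = -r
Γ^θ_{r θ} = (1/2) g^{θθ} (∂_r g_{θθ} + ∂_θ g_{θr} - ∂_θ g_{rθ}) = (1/2)(1/r^2)((2*r) + (0) - (0)) = 1/r
All other Christoffel symbols are zero.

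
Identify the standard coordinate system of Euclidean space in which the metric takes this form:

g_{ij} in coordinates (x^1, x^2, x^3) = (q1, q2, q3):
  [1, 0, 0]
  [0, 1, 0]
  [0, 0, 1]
All components are constant and the metric is the identity, i.e. orthonormal rectilinear coordinates.
Cartesian (3D) coordinates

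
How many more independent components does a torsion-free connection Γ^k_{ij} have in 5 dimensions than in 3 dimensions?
Independent components in n dimensions: n × n(n+1)/2 = n^2(n+1)/2.
5D: 5 × 15 = 75
3D: 3 × 6 = 18
Difference = 75 - 18 = 57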